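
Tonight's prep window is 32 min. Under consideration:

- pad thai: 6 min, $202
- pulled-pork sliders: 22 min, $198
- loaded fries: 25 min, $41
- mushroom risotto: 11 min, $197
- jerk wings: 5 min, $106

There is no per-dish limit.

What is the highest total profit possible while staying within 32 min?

1010

Taking 5×pad thai: 30 min used, 1010 in profit.
Nothing else within 32 min beats 1010.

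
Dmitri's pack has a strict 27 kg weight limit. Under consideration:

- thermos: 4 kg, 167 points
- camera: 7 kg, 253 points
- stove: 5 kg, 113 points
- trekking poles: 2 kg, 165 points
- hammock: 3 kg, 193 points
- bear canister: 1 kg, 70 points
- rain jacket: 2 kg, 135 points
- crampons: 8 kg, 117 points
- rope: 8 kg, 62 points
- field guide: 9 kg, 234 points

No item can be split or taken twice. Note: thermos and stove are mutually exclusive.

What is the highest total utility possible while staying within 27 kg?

Thermos + camera + trekking poles + hammock + rain jacket + field guide uses 27 of the 27 kg and totals 1147.

1147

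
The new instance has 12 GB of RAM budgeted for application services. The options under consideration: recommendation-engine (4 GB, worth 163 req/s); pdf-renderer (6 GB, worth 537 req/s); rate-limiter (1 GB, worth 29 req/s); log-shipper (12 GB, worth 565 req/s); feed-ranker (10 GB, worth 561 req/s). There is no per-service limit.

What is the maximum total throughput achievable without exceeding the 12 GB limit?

The ratio ordering already packs tightly: 2×pdf-renderer, 12 GB, 1074.

1074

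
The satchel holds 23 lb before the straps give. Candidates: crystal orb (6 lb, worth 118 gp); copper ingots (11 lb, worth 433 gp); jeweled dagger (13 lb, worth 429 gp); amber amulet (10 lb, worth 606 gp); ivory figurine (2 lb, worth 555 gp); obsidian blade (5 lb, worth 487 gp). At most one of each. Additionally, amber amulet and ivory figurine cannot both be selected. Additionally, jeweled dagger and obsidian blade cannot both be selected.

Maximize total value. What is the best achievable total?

1475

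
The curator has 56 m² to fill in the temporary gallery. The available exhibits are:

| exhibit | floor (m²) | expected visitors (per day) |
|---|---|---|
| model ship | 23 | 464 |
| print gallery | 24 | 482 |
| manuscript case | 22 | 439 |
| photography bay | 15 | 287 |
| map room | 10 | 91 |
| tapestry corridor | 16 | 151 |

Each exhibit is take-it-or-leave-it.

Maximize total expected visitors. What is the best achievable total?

Density check — model ship 20.17, print gallery 20.08, manuscript case 19.95 are the best per m².
Taking the top-ratio exhibits first gives model ship + print gallery for 946 (47 m²).
Replace model ship with manuscript case + map room: the trade gains 66 net, giving 1012 at 56 m².
An exhaustive check of the 64 subsets confirms 1012.

1012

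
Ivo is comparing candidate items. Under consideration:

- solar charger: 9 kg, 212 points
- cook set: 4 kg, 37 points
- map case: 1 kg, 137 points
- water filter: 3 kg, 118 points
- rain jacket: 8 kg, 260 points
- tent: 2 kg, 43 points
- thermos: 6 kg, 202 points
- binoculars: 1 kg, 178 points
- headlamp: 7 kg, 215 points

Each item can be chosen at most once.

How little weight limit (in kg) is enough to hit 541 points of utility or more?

Need the lightest bundle worth ≥ 541.
map case + rain jacket + binoculars: 575 utility at 10 kg.
No combination under 10 kg hits 541.

10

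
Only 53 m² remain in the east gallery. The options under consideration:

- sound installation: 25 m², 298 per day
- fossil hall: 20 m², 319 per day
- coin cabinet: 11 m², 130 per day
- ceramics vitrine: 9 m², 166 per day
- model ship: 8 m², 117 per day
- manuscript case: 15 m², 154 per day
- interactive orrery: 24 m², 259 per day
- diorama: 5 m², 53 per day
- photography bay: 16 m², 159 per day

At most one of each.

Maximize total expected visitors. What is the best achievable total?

785

By expected visitors per m²: ceramics vitrine 18.44, fossil hall 15.95, model ship 14.62, sound installation 11.92 lead.
Fossil hall + coin cabinet + ceramics vitrine + model ship + diorama uses 53 of the 53 m² and totals 785.
Runner-up fossil hall + ceramics vitrine + model ship + photography bay tops out at 761.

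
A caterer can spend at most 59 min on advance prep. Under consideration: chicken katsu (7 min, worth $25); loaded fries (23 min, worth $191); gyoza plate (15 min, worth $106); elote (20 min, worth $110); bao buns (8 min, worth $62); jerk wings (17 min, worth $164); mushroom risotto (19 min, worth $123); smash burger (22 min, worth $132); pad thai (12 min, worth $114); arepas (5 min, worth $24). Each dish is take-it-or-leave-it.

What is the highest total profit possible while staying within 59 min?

The ratio heuristic lands on loaded fries + jerk wings + pad thai + arepas (493) but leaves 2 min idle.
Dropping arepas frees 5 min; slotting in chicken katsu (7 min) lifts the total to 494 at 59 min.
Every other selection either busts 59 min or fails to beat 494.

494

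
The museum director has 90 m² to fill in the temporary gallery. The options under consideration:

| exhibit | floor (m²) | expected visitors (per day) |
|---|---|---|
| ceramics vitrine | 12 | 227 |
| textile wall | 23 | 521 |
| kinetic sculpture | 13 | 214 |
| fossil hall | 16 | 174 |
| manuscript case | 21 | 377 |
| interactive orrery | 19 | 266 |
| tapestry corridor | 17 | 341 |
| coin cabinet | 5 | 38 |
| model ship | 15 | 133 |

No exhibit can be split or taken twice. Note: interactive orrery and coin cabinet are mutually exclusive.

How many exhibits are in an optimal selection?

The maximum expected visitors within 90 m² is 1680.
For example ceramics vitrine + textile wall + kinetic sculpture + manuscript case + tapestry corridor achieves it, using 86 m².
Any selection reaching 1680 contains exactly 5 exhibits.

5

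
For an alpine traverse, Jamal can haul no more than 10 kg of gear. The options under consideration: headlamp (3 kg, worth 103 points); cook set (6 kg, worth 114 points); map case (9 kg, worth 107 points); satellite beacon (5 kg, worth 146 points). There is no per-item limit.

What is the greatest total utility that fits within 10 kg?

Density check — headlamp 34.33, satellite beacon 29.20, cook set 19.00 are the best per kg.
Taking 3×headlamp: 9 kg used, 309 in utility.

309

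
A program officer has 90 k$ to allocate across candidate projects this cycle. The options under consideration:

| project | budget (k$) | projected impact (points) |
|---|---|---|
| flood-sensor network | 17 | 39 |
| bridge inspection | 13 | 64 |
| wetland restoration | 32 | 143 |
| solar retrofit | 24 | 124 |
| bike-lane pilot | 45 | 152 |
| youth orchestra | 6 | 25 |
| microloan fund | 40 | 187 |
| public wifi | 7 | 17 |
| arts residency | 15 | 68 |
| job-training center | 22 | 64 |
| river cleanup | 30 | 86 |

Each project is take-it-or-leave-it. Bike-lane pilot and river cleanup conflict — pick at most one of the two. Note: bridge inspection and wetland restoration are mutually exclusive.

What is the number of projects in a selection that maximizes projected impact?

5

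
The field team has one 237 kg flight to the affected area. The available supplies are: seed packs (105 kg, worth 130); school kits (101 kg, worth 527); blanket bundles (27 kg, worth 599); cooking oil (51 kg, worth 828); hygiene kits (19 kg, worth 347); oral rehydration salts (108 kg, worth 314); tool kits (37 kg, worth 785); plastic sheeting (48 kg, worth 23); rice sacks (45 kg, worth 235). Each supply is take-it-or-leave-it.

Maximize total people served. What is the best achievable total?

Ranking by ratio (people served/kg): blanket bundles 22.19, tool kits 21.22, hygiene kits 18.26, cooking oil 16.24.
A density-first pass picks blanket bundles + cooking oil + hygiene kits + tool kits + plastic sheeting + rice sacks — 2817 at 227 kg.
The 93 kg tied up in plastic sheeting and rice sacks is better spent on school kits — total rises to 3086 (235 kg).
The spare 2 kg is too small for any remaining supply, and no exchange beats 3086.

3086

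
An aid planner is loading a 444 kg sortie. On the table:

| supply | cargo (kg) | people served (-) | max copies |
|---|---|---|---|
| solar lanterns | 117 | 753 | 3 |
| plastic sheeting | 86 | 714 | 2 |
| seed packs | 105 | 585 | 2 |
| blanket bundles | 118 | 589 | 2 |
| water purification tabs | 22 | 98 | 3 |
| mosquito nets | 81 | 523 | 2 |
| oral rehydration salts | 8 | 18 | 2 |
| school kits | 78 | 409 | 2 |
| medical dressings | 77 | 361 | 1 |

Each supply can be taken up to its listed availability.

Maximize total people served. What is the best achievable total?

Ranking by ratio (people served/kg): plastic sheeting 8.30, mosquito nets 6.46, solar lanterns 6.44.
A density-first pass picks 2×plastic sheeting + seed packs + 2×mosquito nets — 3059 at 439 kg.
But 2×solar lanterns + 2×plastic sheeting + water purification tabs + 2×oral rehydration salts fits in 444 kg and reaches 3068.

3068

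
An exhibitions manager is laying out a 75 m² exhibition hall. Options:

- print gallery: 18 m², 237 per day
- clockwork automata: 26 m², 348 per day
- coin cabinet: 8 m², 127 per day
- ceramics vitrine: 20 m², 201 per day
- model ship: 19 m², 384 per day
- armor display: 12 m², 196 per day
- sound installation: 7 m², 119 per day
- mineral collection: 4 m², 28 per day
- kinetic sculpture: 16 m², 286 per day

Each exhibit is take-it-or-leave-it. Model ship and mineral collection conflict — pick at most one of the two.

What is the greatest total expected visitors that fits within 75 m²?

Best packing: print gallery + coin cabinet + model ship + armor display + kinetic sculpture — 73 m², 1230 total.
Runner-up print gallery + model ship + armor display + sound installation + kinetic sculpture tops out at 1222.

1230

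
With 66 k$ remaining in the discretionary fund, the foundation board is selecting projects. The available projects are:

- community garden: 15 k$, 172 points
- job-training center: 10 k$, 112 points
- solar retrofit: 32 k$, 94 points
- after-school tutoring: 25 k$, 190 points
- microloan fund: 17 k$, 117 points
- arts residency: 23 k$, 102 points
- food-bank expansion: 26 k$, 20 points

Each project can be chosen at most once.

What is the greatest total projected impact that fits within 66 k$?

Density check — community garden 11.47, job-training center 11.20, after-school tutoring 7.60 are the best per k$.
Taking the top-ratio projects first gives community garden + job-training center + after-school tutoring for 474 (50 k$).
Dropping after-school tutoring frees 25 k$; slotting in microloan fund + arts residency (40 k$) lifts the total to 503 at 65 k$.
The closest alternative, community garden + after-school tutoring + microloan fund, reaches only 479.

503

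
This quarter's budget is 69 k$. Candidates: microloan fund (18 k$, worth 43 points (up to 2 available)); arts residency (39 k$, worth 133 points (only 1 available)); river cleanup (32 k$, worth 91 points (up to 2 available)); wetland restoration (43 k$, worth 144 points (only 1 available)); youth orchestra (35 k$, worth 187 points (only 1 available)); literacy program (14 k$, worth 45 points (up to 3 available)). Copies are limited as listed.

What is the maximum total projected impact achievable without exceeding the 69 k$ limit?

Ranking by ratio (projected impact/k$): youth orchestra 5.34, arts residency 3.41, wetland restoration 3.35.
Taking the top-ratio projects first gives youth orchestra + 2×literacy program for 277 (63 k$).
Replace 2×literacy program with river cleanup: the trade gains 1 net, giving 278 at 67 k$.

278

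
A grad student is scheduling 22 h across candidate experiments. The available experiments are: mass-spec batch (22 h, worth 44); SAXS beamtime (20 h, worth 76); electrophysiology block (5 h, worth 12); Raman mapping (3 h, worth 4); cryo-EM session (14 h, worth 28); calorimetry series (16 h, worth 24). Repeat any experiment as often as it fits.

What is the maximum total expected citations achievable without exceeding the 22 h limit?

Ranking by ratio (expected citations/h): SAXS beamtime 3.80, electrophysiology block 2.40, mass-spec batch 2.00, cryo-EM session 2.00.
Best packing: SAXS beamtime — 20 h, 76 total.
No other feasible combination exceeds 76.

76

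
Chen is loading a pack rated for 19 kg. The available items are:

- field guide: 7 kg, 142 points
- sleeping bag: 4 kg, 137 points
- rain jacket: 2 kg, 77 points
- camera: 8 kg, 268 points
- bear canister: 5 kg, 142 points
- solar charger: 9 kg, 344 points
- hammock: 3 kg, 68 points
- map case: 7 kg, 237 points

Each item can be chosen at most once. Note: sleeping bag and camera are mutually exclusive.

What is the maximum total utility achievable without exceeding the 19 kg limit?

By utility per kg: rain jacket 38.50, solar charger 38.22, sleeping bag 34.25 lead.
Taking the top-ratio items first gives sleeping bag + rain jacket + solar charger + hammock for 626 (18 kg).
Replace sleeping bag and hammock with camera: the trade gains 63 net, giving 689 at 19 kg.
Runner-up rain jacket + solar charger + map case tops out at 658.

689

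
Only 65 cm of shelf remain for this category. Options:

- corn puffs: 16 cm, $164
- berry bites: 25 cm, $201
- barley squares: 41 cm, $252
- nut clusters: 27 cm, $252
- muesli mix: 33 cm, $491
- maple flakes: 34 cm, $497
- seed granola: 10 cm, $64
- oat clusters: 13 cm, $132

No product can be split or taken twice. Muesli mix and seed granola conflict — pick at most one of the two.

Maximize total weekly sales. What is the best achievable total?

793

A density-first pass picks corn puffs + muesli mix + oat clusters — 787 at 62 cm.
The 33 cm tied up in muesli mix is better spent on maple flakes — total rises to 793 (63 cm).
The closest alternative, corn puffs + muesli mix + oat clusters, reaches only 787.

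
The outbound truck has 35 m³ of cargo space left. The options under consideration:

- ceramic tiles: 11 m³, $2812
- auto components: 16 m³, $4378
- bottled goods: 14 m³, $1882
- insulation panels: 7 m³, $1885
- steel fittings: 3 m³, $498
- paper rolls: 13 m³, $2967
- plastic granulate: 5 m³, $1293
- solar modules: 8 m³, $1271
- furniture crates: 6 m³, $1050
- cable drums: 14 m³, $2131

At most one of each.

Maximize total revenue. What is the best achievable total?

9075

A density-first pass picks auto components + insulation panels + plastic granulate + furniture crates — 8606 at 34 m³.
Replace plastic granulate and furniture crates with ceramic tiles: the trade gains 469 net, giving 9075 at 34 m³.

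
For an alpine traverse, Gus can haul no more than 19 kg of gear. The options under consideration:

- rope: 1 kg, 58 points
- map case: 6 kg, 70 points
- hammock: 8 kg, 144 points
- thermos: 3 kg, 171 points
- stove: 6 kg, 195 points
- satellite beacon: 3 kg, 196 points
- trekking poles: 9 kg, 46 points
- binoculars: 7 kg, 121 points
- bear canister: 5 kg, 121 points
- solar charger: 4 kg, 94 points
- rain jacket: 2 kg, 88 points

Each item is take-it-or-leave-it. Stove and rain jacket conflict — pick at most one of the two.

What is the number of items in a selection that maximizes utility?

The maximum utility within 19 kg is 741.
One optimal bundle: rope + thermos + stove + satellite beacon + bear canister (18 kg).
Any selection reaching 741 contains exactly 5 items.

5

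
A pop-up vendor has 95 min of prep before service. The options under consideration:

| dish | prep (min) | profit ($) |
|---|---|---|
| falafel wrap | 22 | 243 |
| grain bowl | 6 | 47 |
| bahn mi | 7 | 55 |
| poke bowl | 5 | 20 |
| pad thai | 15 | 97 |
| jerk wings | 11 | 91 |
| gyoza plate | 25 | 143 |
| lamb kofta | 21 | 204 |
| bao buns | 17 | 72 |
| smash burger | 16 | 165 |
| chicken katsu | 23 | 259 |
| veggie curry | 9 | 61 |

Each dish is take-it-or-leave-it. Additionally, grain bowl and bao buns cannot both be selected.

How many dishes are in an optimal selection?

6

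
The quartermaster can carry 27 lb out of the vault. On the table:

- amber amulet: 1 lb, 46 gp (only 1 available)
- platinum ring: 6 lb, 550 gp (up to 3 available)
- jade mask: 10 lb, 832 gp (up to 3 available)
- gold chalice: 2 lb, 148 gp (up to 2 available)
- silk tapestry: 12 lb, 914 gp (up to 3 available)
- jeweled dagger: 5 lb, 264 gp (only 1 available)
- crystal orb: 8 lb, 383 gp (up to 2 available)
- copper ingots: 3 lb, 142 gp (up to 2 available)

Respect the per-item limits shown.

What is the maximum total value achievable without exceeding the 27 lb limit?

2274

By value per lb: platinum ring 91.67, jade mask 83.20, silk tapestry 76.17 lead.
A density-first pass picks 3×platinum ring + 2×gold chalice + jeweled dagger — 2210 at 27 lb.
The 11 lb tied up in platinum ring and jeweled dagger is better spent on amber amulet + jade mask — total rises to 2274 (27 lb).
Every other selection either busts 27 lb or exceeds an availability limit or fails to beat 2274.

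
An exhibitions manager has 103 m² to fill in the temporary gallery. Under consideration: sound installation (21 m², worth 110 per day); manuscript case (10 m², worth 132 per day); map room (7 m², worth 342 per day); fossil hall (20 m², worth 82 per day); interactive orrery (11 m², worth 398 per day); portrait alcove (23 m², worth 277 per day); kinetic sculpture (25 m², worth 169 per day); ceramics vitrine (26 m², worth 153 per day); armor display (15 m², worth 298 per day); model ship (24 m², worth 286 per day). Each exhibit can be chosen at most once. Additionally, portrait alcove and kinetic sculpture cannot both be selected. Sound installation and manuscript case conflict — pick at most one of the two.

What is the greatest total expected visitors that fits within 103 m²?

1733

Taking manuscript case + map room + interactive orrery + portrait alcove + armor display + model ship: 90 m² used, 1733 in expected visitors.
Next best is sound installation + map room + interactive orrery + portrait alcove + armor display + model ship at 1711 (101 m²) — short by 22.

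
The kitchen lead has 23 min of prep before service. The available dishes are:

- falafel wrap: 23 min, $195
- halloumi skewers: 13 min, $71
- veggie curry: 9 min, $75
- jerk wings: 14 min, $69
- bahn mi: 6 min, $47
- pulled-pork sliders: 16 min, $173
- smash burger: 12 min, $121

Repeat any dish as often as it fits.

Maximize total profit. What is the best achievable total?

220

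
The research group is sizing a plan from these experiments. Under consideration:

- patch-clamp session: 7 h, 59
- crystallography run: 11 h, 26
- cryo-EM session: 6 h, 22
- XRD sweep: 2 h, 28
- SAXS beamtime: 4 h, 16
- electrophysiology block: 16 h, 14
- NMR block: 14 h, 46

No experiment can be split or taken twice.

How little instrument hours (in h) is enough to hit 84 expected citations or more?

Need the lightest bundle worth ≥ 84.
patch-clamp session + XRD sweep: 87 expected citations at 9 h.
No combination under 9 h hits 84.

9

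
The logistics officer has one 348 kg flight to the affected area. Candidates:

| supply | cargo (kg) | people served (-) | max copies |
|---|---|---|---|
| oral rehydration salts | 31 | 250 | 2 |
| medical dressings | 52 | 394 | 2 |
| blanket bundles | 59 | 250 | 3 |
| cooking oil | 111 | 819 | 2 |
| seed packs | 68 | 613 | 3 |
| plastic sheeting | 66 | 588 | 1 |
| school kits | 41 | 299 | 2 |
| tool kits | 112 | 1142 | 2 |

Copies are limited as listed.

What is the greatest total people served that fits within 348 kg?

3291

A density-first pass picks oral rehydration salts + seed packs + 2×tool kits — 3147 at 323 kg.
Dropping oral rehydration salts frees 31 kg; slotting in medical dressings (52 kg) lifts the total to 3291 at 344 kg.
Every other selection either busts 348 kg or exceeds an availability limit or fails to beat 3291.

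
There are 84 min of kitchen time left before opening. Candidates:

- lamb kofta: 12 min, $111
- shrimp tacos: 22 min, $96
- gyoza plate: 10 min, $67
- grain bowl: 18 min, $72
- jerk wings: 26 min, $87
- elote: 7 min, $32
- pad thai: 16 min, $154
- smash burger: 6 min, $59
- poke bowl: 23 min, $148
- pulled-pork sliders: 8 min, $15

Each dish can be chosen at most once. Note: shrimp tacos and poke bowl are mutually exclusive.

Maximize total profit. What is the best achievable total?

Lamb kofta + gyoza plate + elote + pad thai + smash burger + poke bowl + pulled-pork sliders uses 82 of the 84 min and totals 586.

586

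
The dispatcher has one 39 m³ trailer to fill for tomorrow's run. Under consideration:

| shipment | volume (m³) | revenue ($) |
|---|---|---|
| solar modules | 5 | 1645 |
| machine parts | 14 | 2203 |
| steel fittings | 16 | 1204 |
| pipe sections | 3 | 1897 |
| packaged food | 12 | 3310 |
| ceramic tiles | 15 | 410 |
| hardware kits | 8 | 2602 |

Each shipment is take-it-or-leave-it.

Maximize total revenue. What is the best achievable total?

10012

Filling by ratio: solar modules + pipe sections + packaged food + hardware kits for 9454, with 11 m³ left unused.
Dropping solar modules frees 5 m³; slotting in machine parts (14 m³) lifts the total to 10012 at 37 m³.
Every other selection either busts 39 m³ or fails to beat 10012.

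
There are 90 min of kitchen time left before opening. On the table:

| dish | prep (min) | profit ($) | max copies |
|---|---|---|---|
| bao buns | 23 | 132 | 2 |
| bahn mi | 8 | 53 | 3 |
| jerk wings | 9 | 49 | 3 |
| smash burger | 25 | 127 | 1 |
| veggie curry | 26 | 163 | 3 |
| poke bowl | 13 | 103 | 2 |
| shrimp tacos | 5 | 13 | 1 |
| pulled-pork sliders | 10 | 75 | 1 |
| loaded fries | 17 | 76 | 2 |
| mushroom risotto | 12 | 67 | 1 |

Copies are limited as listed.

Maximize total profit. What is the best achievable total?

Ranking by ratio (profit/min): poke bowl 7.92, pulled-pork sliders 7.50, bahn mi 6.62.
A density-first pass picks 3×bahn mi + veggie curry + 2×poke bowl + pulled-pork sliders — 603 at 86 min.
Dropping bahn mi frees 8 min; slotting in mushroom risotto (12 min) lifts the total to 617 at 90 min.
That's the maximum — no swap from here does better than 617.

617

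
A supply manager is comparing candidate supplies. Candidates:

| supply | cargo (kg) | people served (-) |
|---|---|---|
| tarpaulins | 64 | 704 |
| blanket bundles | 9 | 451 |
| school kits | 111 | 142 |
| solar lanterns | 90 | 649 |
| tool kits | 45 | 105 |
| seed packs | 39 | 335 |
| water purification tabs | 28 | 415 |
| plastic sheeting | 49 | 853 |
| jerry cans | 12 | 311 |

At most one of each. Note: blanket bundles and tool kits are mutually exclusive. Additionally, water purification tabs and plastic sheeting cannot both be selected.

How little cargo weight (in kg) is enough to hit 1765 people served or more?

Minimise kg subject to total people served ≥ 1765.
blanket bundles + seed packs + plastic sheeting + jerry cans: 1950 people served at 109 kg.
Below 109 kg the best achievable stays under 1765.

109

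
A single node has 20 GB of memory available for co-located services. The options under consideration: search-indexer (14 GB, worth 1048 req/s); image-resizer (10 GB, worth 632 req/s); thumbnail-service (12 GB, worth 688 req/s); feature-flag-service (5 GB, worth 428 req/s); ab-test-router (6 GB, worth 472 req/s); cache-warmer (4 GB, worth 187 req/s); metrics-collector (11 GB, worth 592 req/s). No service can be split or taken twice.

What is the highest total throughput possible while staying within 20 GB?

A density-first pass picks feature-flag-service + ab-test-router + cache-warmer — 1087 at 15 GB.
The 9 GB tied up in feature-flag-service and cache-warmer is better spent on search-indexer — total rises to 1520 (20 GB).
Runner-up search-indexer + feature-flag-service tops out at 1476.

1520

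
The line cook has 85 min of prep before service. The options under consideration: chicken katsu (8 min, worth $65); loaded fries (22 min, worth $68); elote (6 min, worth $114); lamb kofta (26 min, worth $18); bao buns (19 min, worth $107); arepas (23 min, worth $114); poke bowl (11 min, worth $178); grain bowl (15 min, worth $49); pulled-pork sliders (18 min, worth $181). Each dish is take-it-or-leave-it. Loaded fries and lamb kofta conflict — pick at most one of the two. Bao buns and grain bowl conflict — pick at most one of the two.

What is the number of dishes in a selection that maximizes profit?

The maximum profit within 85 min is 759.
chicken katsu + elote + bao buns + arepas + poke bowl + pulled-pork sliders hits 759 at 85 min.
Every optimal selection uses 6 dishes.

6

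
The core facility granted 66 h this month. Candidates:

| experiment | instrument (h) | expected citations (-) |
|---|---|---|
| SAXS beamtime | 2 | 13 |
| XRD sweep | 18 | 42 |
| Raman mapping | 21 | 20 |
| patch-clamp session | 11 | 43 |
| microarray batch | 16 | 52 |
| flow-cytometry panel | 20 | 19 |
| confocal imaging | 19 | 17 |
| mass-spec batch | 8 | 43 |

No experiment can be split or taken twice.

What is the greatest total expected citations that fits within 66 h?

193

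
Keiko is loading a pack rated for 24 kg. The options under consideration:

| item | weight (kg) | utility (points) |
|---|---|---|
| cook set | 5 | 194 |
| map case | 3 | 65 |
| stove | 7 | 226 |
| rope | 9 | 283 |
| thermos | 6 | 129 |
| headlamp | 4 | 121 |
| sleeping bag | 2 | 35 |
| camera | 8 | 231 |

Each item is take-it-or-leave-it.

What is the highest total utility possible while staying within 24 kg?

Greedy by ratio would take cook set + map case + stove + rope: 24 kg used, total 768.
The 12 kg tied up in map case and rope is better spent on headlamp + camera — total rises to 772 (24 kg).
Next best is cook set + map case + stove + rope at 768 (24 kg) — short by 4.

772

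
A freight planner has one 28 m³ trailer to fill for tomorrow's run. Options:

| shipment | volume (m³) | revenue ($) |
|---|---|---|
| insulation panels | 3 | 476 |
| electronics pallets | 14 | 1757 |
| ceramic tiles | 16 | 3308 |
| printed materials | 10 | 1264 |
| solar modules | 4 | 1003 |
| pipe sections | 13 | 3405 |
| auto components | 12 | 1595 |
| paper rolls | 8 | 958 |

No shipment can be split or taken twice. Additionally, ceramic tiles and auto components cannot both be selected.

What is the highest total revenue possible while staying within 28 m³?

5842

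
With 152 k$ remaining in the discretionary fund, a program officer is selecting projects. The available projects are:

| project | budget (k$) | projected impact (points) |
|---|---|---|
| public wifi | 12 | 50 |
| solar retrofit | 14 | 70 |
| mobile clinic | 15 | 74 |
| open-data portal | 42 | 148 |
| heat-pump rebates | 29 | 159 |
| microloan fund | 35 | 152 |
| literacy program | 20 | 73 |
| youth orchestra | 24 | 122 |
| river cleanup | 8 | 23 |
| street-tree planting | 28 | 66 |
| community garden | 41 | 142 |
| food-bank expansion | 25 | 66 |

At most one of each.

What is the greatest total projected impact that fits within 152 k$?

700

The ratio ordering already packs tightly: public wifi + solar retrofit + mobile clinic + heat-pump rebates + microloan fund + literacy program + youth orchestra, 149 k$, 700.
The closest alternative, solar retrofit + open-data portal + heat-pump rebates + microloan fund + youth orchestra + river cleanup, reaches only 674.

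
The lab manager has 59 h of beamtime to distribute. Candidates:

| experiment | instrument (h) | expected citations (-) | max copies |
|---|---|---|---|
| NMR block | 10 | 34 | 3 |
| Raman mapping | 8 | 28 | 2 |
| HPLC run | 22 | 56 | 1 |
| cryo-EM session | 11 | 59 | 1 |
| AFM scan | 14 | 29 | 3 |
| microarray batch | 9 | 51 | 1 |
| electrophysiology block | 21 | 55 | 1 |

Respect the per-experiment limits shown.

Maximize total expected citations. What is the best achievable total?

Ranking by ratio (expected citations/h): microarray batch 5.67, cryo-EM session 5.36, Raman mapping 3.50.
Filling by ratio: 2×NMR block + 2×Raman mapping + cryo-EM session + microarray batch for 234, with 3 h left unused.
Replace Raman mapping with NMR block: the trade gains 6 net, giving 240 at 58 h.
No other feasible combination exceeds 240.

240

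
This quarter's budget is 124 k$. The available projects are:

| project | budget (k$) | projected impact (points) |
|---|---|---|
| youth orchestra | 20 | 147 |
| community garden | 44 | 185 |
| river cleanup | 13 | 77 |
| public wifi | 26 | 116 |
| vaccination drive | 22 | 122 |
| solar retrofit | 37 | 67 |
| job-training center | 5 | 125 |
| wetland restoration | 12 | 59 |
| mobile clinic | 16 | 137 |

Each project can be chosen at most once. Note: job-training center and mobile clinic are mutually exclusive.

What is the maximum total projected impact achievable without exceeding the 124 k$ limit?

Best packing: youth orchestra + community garden + river cleanup + vaccination drive + job-training center + wetland restoration — 116 k$, 715 total.

715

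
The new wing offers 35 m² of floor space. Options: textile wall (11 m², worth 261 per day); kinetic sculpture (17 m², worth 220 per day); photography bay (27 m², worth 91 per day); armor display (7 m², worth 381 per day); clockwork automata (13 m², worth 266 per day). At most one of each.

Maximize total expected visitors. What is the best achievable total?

908

Best packing: textile wall + armor display + clockwork automata — 31 m², 908 total.
No other feasible combination exceeds 908.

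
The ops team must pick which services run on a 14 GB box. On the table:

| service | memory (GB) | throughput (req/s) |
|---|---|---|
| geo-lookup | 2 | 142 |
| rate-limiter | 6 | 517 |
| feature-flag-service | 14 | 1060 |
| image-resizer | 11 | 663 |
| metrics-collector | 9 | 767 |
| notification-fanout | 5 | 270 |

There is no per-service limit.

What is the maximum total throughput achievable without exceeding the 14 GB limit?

1176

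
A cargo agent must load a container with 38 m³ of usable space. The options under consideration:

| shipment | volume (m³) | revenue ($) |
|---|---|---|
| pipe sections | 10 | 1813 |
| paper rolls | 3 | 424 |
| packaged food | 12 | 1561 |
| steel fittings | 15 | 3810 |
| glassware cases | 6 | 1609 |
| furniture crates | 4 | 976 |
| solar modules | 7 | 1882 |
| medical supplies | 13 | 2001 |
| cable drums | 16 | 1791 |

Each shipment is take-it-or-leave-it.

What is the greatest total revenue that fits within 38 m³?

Filling by ratio: paper rolls + steel fittings + glassware cases + furniture crates + solar modules for 8701, with 3 m³ left unused.
Dropping paper rolls and furniture crates frees 7 m³; slotting in pipe sections (10 m³) lifts the total to 9114 at 38 m³.

9114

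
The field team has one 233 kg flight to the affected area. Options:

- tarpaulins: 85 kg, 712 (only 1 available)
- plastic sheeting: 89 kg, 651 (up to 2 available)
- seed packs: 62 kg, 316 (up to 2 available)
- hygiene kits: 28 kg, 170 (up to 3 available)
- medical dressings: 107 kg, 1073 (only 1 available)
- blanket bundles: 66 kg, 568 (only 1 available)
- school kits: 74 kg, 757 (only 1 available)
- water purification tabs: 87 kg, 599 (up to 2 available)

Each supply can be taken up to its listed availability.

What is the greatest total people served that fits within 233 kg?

2037

Taking the top-ratio supplies first gives hygiene kits + medical dressings + school kits for 2000 (209 kg).
The 135 kg tied up in hygiene kits and medical dressings is better spent on tarpaulins + blanket bundles — total rises to 2037 (225 kg).
Every other selection either busts 233 kg or exceeds an availability limit or fails to beat 2037.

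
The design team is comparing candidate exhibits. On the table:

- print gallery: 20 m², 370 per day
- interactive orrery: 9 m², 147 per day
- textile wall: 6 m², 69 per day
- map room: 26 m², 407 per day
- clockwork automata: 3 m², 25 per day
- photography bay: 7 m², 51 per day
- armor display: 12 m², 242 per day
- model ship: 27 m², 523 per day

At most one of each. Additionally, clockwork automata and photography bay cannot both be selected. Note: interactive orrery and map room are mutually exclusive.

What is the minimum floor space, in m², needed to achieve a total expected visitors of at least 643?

36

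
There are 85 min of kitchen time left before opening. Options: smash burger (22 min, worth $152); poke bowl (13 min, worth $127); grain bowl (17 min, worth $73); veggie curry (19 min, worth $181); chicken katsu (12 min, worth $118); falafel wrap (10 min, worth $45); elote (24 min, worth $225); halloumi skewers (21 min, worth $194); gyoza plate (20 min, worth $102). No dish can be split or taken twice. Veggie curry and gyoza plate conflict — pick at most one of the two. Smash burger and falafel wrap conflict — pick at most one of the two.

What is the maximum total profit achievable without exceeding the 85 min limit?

727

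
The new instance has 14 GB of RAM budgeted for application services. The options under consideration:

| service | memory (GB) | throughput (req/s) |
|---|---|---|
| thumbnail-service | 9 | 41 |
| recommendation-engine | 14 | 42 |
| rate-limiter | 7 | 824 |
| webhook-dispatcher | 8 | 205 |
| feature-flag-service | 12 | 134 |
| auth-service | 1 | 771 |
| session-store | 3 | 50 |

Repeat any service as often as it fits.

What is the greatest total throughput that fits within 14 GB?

14×auth-service uses 14 of the 14 GB and totals 10794.

10794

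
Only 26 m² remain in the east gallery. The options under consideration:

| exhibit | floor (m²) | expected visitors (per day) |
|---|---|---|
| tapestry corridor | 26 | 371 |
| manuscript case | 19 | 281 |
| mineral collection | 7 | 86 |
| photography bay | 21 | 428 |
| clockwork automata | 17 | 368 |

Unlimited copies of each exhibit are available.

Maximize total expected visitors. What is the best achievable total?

Density check — clockwork automata 21.65, photography bay 20.38, manuscript case 14.79 are the best per m².
Mineral collection + clockwork automata uses 24 of the 26 m² and totals 454.
That's the maximum — no swap from here does better than 454.

454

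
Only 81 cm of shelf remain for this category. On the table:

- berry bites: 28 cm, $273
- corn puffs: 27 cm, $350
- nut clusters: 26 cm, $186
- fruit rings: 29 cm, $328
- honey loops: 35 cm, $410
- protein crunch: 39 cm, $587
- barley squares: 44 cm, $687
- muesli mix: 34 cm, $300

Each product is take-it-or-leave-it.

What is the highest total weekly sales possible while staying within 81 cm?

1097

A density-first pass picks corn puffs + barley squares — 1037 at 71 cm.
The 27 cm tied up in corn puffs is better spent on honey loops — total rises to 1097 (79 cm).
Runner-up corn puffs + barley squares tops out at 1037.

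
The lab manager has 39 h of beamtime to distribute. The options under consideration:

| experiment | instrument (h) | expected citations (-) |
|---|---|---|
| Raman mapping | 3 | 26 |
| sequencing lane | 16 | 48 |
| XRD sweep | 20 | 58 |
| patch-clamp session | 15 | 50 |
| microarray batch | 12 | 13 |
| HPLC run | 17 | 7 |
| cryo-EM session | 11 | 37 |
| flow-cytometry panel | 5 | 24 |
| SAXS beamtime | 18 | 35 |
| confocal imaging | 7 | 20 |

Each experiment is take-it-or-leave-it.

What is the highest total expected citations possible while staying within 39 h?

148

By expected citations per h: Raman mapping 8.67, flow-cytometry panel 4.80, cryo-EM session 3.36, patch-clamp session 3.33 lead.
A density-first pass picks Raman mapping + patch-clamp session + cryo-EM session + flow-cytometry panel — 137 at 34 h.
Replace cryo-EM session with sequencing lane: the trade gains 11 net, giving 148 at 39 h.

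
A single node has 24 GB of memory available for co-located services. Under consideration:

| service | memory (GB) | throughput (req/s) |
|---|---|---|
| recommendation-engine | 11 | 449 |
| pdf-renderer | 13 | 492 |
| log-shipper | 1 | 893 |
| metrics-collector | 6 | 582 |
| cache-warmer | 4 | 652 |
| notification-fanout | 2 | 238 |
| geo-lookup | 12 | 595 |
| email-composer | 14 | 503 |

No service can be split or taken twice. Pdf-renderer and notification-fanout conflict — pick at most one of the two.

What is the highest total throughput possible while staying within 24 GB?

The ratio ordering already packs tightly: recommendation-engine + log-shipper + metrics-collector + cache-warmer + notification-fanout, 24 GB, 2814.
An exhaustive check of the 256 subsets confirms 2814.

2814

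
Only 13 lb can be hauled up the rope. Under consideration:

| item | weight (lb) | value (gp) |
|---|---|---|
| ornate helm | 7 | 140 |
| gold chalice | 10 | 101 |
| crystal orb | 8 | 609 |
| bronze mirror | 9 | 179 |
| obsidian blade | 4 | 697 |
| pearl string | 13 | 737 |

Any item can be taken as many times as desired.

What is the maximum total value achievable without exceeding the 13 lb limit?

The ratio ordering already packs tightly: 3×obsidian blade, 12 lb, 2091.

2091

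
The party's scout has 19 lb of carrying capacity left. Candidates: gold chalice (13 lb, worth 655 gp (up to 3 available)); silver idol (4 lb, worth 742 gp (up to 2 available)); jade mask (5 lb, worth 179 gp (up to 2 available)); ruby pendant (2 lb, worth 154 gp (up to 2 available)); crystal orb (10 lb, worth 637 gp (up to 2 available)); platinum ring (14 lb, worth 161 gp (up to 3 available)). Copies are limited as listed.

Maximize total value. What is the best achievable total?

2121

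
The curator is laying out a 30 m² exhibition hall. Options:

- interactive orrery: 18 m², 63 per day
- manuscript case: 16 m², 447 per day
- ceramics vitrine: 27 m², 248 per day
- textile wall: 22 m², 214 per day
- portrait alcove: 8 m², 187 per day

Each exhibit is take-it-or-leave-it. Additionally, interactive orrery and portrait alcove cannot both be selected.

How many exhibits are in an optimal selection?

2

Optimal total is 634.
One optimal bundle: manuscript case + portrait alcove (24 m²).
Every optimal selection uses 2 exhibits.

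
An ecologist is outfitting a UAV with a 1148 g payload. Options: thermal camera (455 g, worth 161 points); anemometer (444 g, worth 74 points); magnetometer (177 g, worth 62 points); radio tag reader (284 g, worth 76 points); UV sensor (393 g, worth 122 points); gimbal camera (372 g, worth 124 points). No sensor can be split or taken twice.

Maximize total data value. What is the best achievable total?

361

Greedy by ratio would take thermal camera + magnetometer + gimbal camera: 1004 g used, total 347.
Replace magnetometer with radio tag reader: the trade gains 14 net, giving 361 at 1111 g.
No other feasible combination exceeds 361.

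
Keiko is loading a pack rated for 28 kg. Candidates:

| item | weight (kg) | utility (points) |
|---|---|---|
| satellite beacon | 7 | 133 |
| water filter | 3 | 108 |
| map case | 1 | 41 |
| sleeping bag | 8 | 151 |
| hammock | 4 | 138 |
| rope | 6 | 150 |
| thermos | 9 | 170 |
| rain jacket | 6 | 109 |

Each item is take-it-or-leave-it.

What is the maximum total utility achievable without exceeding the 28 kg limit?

A density-first pass picks satellite beacon + water filter + map case + hammock + rope + rain jacket — 679 at 27 kg.
Dropping satellite beacon frees 7 kg; slotting in sleeping bag (8 kg) lifts the total to 697 at 28 kg.

697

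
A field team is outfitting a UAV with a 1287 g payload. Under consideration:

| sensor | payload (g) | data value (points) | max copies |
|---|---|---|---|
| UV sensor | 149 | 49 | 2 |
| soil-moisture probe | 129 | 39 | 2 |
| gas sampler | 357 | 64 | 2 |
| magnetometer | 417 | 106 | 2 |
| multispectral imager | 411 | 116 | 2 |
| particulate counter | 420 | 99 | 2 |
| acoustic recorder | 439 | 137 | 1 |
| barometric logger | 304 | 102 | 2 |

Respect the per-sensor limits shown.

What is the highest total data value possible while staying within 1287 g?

The ratio heuristic lands on 2×UV sensor + 2×soil-moisture probe + 2×barometric logger (380) but leaves 123 g idle.
The 298 g tied up in 2×UV sensor is better spent on multispectral imager — total rises to 398 (1277 g).
Every other selection either busts 1287 g or exceeds an availability limit or fails to beat 398.

398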